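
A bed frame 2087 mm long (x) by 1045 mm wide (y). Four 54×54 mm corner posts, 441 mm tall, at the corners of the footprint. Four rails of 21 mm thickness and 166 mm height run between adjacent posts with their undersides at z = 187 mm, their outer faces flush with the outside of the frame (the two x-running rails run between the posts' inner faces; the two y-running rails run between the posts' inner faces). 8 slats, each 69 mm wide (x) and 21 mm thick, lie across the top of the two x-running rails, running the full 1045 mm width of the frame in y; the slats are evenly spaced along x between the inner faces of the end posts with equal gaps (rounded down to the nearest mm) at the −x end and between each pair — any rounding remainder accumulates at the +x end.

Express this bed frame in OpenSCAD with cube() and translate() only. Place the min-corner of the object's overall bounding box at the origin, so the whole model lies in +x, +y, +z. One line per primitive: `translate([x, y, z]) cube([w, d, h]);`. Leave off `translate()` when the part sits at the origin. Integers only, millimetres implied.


// slat z = rail_z + rail_h = 187 + 166 = 353
// slat gap = ⌊(1979 − 8·69) / 9⌋ = 158
cube([54, 54, 441]);
translate([0, 991, 0]) cube([54, 54, 441]);
translate([2033, 0, 0]) cube([54, 54, 441]);
translate([2033, 991, 0]) cube([54, 54, 441]);
translate([54, 0, 187]) cube([1979, 21, 166]);
translate([54, 1024, 187]) cube([1979, 21, 166]);
translate([0, 54, 187]) cube([21, 937, 166]);
translate([2066, 54, 187]) cube([21, 937, 166]);
translate([212, 0, 353]) cube([69, 1045, 21]);
translate([439, 0, 353]) cube([69, 1045, 21]);
translate([666, 0, 353]) cube([69, 1045, 21]);
translate([893, 0, 353]) cube([69, 1045, 21]);
translate([1120, 0, 353]) cube([69, 1045, 21]);
translate([1347, 0, 353]) cube([69, 1045, 21]);
translate([1574, 0, 353]) cube([69, 1045, 21]);
translate([1801, 0, 353]) cube([69, 1045, 21]);


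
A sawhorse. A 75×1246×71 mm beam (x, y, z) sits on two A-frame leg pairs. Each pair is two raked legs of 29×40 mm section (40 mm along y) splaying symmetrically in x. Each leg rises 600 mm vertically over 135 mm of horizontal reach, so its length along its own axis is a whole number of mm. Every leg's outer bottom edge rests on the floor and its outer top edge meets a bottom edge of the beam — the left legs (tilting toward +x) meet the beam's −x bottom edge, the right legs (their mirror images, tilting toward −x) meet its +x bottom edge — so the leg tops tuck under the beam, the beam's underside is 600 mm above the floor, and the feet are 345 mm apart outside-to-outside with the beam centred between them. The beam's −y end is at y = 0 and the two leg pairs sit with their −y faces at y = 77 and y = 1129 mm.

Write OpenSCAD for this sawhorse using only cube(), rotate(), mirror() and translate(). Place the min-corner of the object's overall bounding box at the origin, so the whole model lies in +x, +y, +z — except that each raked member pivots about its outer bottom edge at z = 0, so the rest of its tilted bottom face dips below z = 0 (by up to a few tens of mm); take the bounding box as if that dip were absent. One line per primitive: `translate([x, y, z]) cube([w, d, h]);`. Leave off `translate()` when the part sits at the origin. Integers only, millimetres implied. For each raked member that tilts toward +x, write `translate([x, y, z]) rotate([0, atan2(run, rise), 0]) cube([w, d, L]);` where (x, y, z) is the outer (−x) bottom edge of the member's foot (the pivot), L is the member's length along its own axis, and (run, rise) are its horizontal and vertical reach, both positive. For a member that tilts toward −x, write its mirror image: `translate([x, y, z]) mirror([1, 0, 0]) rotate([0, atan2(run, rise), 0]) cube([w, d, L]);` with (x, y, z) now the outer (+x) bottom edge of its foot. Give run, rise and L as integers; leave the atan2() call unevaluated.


translate([135, 0, 600]) cube([75, 1246, 71]);
translate([0, 77, 0]) rotate([0, atan2(135, 600), 0]) cube([29, 40, 615]);
translate([345, 77, 0]) mirror([1, 0, 0]) rotate([0, atan2(135, 600), 0]) cube([29, 40, 615]);
translate([0, 1129, 0]) rotate([0, atan2(135, 600), 0]) cube([29, 40, 615]);
translate([345, 1129, 0]) mirror([1, 0, 0]) rotate([0, atan2(135, 600), 0]) cube([29, 40, 615]);


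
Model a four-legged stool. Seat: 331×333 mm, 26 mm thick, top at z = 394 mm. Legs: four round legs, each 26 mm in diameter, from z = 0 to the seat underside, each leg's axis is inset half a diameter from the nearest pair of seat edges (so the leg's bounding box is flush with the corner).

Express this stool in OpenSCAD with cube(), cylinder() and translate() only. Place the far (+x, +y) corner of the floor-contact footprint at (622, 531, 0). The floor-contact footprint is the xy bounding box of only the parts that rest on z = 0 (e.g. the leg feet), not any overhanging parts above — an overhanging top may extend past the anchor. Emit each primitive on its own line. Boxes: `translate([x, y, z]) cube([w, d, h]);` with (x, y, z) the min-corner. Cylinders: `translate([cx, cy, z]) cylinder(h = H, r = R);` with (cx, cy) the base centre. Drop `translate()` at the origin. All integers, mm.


translate([291, 198, 368]) cube([331, 333, 26]);
translate([304, 211, 0]) cylinder(h = 368, r = 13);
translate([609, 211, 0]) cylinder(h = 368, r = 13);
translate([304, 518, 0]) cylinder(h = 368, r = 13);
translate([609, 518, 0]) cylinder(h = 368, r = 13);


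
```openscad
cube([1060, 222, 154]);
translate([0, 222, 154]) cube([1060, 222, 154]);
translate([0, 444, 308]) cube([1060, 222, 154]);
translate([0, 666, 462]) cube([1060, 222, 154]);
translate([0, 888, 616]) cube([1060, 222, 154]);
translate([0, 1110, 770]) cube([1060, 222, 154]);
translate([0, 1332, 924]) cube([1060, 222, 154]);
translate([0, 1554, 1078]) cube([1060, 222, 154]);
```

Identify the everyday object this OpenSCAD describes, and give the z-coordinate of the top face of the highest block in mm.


A staircase. The total rise is 1232 mm.

8 identical blocks, each offset up and back from the previous — a staircase. Each step is 154 mm tall and there are 8 of them, so the total rise is 8 × 154 = 1232 mm.


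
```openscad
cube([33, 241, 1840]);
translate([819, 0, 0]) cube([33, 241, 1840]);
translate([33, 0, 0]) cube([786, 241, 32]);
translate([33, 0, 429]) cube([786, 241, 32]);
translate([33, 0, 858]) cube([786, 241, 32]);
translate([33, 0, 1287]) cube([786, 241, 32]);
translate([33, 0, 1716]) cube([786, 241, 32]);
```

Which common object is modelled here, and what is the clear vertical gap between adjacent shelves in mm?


A bookshelf. The clear shelf gap is 397 mm.

Two tall side panels with 5 horizontal boards between them — a bookshelf. The first two shelf undersides are at z = 0 and z = 429; with shelf thickness 32, the clear gap is 429 − 0 − 32 = 397 mm.


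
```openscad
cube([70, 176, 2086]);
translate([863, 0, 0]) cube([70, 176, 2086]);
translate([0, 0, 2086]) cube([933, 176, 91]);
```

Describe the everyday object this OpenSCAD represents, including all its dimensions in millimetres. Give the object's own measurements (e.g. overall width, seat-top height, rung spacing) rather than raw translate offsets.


A door frame. The clear opening is 793 mm wide and 2086 mm high. Two 70 mm wide jambs, 176 mm deep, stand either side of the opening from the floor to the top of the opening. A 91 mm thick head sits across the top of both jambs, spanning the full outside width of the frame.


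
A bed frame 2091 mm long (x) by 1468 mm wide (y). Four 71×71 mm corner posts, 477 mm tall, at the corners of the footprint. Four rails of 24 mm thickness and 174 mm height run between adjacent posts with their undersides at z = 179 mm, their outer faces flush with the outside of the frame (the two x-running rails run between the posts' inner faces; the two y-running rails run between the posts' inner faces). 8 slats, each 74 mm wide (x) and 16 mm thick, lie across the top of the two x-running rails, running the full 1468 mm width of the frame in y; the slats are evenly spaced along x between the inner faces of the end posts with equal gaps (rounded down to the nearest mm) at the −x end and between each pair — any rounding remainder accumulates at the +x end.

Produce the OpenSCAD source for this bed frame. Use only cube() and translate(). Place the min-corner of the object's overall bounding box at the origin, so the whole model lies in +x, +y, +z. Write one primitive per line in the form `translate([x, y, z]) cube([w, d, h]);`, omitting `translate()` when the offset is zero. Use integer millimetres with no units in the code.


cube([71, 71, 477]);
translate([0, 1397, 0]) cube([71, 71, 477]);
translate([2020, 0, 0]) cube([71, 71, 477]);
translate([2020, 1397, 0]) cube([71, 71, 477]);
translate([71, 0, 179]) cube([1949, 24, 174]);
translate([71, 1444, 179]) cube([1949, 24, 174]);
translate([0, 71, 179]) cube([24, 1326, 174]);
translate([2067, 71, 179]) cube([24, 1326, 174]);
translate([221, 0, 353]) cube([74, 1468, 16]);
translate([445, 0, 353]) cube([74, 1468, 16]);
translate([669, 0, 353]) cube([74, 1468, 16]);
translate([893, 0, 353]) cube([74, 1468, 16]);
translate([1117, 0, 353]) cube([74, 1468, 16]);
translate([1341, 0, 353]) cube([74, 1468, 16]);
translate([1565, 0, 353]) cube([74, 1468, 16]);
translate([1789, 0, 353]) cube([74, 1468, 16]);


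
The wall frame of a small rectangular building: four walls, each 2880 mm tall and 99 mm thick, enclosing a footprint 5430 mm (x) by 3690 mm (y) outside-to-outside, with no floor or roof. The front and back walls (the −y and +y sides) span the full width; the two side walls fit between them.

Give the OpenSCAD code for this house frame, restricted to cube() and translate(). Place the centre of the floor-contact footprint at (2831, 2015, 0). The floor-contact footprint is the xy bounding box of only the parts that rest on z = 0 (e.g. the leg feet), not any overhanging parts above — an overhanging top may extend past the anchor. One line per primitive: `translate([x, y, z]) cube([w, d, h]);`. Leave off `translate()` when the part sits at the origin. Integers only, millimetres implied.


translate([116, 170, 0]) cube([5430, 99, 2880]);
translate([116, 3761, 0]) cube([5430, 99, 2880]);
translate([116, 269, 0]) cube([99, 3492, 2880]);
translate([5447, 269, 0]) cube([99, 3492, 2880]);


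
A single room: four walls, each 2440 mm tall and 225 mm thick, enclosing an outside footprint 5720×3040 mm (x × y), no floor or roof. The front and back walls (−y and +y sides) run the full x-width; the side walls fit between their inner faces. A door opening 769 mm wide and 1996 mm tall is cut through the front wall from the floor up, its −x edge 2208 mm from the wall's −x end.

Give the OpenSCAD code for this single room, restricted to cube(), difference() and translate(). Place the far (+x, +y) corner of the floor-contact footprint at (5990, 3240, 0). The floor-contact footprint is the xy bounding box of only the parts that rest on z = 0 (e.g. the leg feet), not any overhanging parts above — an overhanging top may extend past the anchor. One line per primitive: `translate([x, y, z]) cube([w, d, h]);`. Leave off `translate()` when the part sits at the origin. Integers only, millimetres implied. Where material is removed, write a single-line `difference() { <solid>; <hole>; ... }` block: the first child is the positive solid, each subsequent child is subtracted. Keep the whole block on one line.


difference() { translate([270, 200, 0]) cube([5720, 225, 2440]); translate([2478, 200, 0]) cube([769, 225, 1996]); }
translate([270, 3015, 0]) cube([5720, 225, 2440]);
translate([270, 425, 0]) cube([225, 2590, 2440]);
translate([5765, 425, 0]) cube([225, 2590, 2440]);


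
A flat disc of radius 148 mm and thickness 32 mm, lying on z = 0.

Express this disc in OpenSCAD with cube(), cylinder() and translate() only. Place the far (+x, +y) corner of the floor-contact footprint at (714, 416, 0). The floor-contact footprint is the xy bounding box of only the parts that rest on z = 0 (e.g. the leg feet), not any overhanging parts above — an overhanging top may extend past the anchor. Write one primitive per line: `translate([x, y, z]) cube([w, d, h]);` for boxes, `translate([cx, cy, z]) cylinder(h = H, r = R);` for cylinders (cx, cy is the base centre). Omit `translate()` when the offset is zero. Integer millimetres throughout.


translate([566, 268, 0]) cylinder(h = 32, r = 148);


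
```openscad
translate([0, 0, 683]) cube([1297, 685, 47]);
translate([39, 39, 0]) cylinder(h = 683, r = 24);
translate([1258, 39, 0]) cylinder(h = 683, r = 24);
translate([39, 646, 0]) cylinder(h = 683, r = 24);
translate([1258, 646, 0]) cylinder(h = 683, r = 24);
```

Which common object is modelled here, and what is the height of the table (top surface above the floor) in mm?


A table. The table height is 730 mm.

A 1297×685×47 slab sits at z = 683 on four Ø48 mm round legs — a table. The top surface is at 683 + 47 = 730 mm.


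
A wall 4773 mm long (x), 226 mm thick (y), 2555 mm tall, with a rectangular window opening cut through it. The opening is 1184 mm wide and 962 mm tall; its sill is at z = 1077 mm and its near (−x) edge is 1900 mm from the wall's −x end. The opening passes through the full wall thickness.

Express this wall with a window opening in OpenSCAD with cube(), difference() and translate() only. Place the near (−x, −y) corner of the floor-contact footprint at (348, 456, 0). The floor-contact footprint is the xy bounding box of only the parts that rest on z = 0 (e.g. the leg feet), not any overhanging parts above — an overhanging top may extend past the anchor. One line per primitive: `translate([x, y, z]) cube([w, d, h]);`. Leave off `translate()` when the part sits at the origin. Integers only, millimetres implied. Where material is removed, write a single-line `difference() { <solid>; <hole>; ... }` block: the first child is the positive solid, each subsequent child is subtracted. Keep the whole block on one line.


difference() { translate([348, 456, 0]) cube([4773, 226, 2555]); translate([2248, 456, 1077]) cube([1184, 226, 962]); }


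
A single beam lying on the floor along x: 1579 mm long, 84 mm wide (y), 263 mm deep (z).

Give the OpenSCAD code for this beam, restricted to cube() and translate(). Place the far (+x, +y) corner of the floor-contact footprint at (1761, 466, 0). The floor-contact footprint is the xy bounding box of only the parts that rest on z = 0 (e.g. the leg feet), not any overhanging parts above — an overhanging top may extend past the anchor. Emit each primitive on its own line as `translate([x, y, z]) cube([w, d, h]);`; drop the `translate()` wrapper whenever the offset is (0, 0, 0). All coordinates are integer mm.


translate([182, 382, 0]) cube([1579, 84, 263]);


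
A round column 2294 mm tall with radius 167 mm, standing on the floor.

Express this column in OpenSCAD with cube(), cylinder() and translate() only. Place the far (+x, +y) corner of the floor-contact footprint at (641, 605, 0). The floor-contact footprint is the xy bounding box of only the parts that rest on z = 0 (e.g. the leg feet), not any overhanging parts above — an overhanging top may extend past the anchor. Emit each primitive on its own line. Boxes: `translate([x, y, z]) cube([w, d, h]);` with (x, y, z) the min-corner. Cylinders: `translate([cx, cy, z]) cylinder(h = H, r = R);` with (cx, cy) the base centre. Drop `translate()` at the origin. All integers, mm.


translate([474, 438, 0]) cylinder(h = 2294, r = 167);


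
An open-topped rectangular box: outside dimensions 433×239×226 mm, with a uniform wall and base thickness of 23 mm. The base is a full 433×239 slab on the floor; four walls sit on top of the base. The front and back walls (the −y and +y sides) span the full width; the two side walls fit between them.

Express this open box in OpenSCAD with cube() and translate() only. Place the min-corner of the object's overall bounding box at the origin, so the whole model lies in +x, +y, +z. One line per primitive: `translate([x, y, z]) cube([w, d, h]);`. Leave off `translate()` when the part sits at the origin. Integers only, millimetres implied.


cube([433, 239, 23]);
translate([0, 0, 23]) cube([433, 23, 203]);
translate([0, 216, 23]) cube([433, 23, 203]);
translate([0, 23, 23]) cube([23, 193, 203]);
translate([410, 23, 23]) cube([23, 193, 203]);


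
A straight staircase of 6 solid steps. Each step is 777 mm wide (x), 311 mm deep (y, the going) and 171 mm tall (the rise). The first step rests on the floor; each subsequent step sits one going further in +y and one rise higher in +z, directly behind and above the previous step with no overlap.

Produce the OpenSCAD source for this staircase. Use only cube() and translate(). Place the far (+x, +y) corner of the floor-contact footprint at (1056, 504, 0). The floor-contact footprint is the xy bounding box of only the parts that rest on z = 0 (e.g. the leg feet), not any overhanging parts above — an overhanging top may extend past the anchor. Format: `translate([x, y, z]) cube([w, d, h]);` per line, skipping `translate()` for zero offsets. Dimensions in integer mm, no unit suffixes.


translate([279, 193, 0]) cube([777, 311, 171]);
translate([279, 504, 171]) cube([777, 311, 171]);
translate([279, 815, 342]) cube([777, 311, 171]);
translate([279, 1126, 513]) cube([777, 311, 171]);
translate([279, 1437, 684]) cube([777, 311, 171]);
translate([279, 1748, 855]) cube([777, 311, 171]);


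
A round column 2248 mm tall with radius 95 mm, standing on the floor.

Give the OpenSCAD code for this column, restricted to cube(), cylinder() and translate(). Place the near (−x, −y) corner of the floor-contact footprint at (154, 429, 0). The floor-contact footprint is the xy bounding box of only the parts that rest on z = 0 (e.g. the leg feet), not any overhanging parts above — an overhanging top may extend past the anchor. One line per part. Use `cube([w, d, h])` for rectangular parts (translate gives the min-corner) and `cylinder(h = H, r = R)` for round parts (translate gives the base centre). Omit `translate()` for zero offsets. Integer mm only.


translate([249, 524, 0]) cylinder(h = 2248, r = 95);


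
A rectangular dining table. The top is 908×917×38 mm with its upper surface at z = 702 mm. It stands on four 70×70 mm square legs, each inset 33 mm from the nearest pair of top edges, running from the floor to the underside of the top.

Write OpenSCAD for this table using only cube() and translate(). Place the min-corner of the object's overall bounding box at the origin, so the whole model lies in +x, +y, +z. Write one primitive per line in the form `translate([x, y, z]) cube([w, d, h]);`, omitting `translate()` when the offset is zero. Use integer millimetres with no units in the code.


translate([0, 0, 664]) cube([908, 917, 38]);
translate([33, 33, 0]) cube([70, 70, 664]);
translate([805, 33, 0]) cube([70, 70, 664]);
translate([33, 814, 0]) cube([70, 70, 664]);
translate([805, 814, 0]) cube([70, 70, 664]);


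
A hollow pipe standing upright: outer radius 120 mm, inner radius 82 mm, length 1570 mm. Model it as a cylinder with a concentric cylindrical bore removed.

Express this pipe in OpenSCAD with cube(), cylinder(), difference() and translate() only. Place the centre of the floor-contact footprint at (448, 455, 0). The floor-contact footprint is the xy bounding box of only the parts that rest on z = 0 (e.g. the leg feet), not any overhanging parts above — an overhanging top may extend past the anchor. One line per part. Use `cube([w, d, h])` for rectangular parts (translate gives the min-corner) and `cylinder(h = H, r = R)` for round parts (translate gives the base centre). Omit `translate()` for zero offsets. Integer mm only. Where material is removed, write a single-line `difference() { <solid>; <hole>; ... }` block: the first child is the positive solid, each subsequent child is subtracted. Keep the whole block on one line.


difference() { translate([448, 455, 0]) cylinder(h = 1570, r = 120); translate([448, 455, 0]) cylinder(h = 1570, r = 82); }


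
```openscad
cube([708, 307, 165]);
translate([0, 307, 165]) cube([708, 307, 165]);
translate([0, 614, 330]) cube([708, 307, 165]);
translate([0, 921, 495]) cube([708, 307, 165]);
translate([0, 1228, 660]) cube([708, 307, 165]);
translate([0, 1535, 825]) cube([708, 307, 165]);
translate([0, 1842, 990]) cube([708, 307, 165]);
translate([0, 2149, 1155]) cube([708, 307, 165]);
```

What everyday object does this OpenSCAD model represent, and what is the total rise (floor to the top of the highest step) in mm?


A staircase. The total rise is 1320 mm.

8 identical blocks, each offset up and back from the previous — a staircase. Each step is 165 mm tall and there are 8 of them, so the total rise is 8 × 165 = 1320 mm.


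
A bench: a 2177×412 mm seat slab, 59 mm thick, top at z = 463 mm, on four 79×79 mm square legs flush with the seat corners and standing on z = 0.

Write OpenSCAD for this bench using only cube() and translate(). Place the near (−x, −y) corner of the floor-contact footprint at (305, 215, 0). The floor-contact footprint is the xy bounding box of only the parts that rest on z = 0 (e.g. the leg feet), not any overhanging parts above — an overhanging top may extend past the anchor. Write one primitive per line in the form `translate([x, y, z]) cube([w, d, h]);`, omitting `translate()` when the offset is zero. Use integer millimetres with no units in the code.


translate([305, 215, 404]) cube([2177, 412, 59]);
translate([305, 215, 0]) cube([79, 79, 404]);
translate([305, 548, 0]) cube([79, 79, 404]);
translate([2403, 215, 0]) cube([79, 79, 404]);
translate([2403, 548, 0]) cube([79, 79, 404]);


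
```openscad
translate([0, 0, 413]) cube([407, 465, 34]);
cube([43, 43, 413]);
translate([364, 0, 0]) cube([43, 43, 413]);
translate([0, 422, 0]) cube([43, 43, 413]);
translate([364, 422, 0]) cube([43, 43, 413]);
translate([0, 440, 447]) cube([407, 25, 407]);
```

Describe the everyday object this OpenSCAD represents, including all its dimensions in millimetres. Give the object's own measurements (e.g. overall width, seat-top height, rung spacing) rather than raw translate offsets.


A chair. The seat is a 407×465×34 mm slab with its top at z = 447 mm, on four 43×43 mm corner legs (flush with the seat edges, standing on z = 0). A flat backrest 25 mm thick, 407 mm tall, spans the full seat width and rises from the seat top along its +y edge, rear face flush with the rear of the seat.


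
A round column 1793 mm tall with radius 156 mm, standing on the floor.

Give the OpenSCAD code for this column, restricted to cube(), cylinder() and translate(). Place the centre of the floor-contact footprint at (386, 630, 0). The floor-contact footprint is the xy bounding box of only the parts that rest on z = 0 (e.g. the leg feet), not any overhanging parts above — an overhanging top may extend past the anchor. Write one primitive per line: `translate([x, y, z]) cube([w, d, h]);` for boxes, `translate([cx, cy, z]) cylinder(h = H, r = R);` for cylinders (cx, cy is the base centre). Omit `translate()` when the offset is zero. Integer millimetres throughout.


translate([386, 630, 0]) cylinder(h = 1793, r = 156);


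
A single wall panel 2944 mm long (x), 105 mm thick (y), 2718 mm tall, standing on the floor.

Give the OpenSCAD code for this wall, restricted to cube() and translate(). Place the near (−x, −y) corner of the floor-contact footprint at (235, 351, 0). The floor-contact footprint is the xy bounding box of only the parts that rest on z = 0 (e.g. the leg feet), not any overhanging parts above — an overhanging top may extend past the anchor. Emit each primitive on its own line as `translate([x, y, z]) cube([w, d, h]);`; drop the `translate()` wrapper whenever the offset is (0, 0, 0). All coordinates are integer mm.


translate([235, 351, 0]) cube([2944, 105, 2718]);


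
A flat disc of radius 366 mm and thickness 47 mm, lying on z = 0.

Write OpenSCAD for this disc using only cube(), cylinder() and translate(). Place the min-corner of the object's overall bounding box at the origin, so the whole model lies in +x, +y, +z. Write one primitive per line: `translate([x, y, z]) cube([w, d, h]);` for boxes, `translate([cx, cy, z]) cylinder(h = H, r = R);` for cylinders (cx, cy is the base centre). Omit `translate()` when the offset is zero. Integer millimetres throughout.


translate([366, 366, 0]) cylinder(h = 47, r = 366);


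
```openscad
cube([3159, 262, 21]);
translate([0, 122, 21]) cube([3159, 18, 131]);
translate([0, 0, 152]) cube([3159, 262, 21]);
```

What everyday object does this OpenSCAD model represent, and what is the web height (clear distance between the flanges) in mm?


An I-beam. The web height is 131 mm.

Two wide flanges with a thin centred web — an I-beam. Overall 173 mm minus two 21 mm flanges gives a web of 173 − 2·21 = 131 mm.


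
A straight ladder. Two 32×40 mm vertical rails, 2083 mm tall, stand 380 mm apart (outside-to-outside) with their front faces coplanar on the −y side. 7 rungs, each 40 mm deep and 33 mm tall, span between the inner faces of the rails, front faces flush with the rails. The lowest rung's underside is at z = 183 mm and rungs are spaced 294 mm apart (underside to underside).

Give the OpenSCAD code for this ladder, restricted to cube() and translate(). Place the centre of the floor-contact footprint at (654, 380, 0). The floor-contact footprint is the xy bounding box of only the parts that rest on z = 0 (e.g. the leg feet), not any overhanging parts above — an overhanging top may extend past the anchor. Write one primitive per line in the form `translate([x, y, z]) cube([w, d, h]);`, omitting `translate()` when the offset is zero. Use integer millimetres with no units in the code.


translate([464, 360, 0]) cube([32, 40, 2083]);
translate([812, 360, 0]) cube([32, 40, 2083]);
translate([496, 360, 183]) cube([316, 40, 33]);
translate([496, 360, 477]) cube([316, 40, 33]);
translate([496, 360, 771]) cube([316, 40, 33]);
translate([496, 360, 1065]) cube([316, 40, 33]);
translate([496, 360, 1359]) cube([316, 40, 33]);
translate([496, 360, 1653]) cube([316, 40, 33]);
translate([496, 360, 1947]) cube([316, 40, 33]);


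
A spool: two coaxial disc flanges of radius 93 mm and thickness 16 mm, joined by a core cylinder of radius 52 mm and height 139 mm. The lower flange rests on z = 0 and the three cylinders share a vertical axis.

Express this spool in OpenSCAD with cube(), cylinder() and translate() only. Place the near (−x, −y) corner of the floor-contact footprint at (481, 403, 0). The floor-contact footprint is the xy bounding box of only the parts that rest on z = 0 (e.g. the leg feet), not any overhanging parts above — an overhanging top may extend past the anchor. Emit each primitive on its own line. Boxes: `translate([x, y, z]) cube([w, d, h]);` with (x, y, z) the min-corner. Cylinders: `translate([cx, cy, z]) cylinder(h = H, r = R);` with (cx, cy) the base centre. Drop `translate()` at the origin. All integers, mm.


translate([574, 496, 0]) cylinder(h = 16, r = 93);
translate([574, 496, 16]) cylinder(h = 139, r = 52);
translate([574, 496, 155]) cylinder(h = 16, r = 93);


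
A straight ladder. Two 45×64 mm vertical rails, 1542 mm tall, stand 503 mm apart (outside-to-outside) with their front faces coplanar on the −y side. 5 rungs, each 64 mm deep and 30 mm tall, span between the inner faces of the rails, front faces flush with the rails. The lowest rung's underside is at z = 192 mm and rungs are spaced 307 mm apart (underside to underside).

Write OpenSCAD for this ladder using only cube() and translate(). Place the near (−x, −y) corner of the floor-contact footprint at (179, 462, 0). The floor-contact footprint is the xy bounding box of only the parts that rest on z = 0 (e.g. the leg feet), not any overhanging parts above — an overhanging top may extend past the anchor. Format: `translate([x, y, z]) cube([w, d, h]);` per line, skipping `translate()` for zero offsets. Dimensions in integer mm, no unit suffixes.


translate([179, 462, 0]) cube([45, 64, 1542]);
translate([637, 462, 0]) cube([45, 64, 1542]);
translate([224, 462, 192]) cube([413, 64, 30]);
translate([224, 462, 499]) cube([413, 64, 30]);
translate([224, 462, 806]) cube([413, 64, 30]);
translate([224, 462, 1113]) cube([413, 64, 30]);
translate([224, 462, 1420]) cube([413, 64, 30]);


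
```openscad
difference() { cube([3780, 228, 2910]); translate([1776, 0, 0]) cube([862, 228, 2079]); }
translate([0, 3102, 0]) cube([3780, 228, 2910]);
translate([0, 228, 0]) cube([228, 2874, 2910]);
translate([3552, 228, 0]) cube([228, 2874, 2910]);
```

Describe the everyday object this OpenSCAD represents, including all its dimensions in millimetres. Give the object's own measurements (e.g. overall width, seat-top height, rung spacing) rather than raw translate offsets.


A single room: four walls, each 2910 mm tall and 228 mm thick, enclosing an outside footprint 3780×3330 mm (x × y), no floor or roof. The front and back walls (−y and +y sides) run the full x-width; the side walls fit between their inner faces. A door opening 862 mm wide and 2079 mm tall is cut through the front wall from the floor up, its −x edge 1776 mm from the wall's −x end.


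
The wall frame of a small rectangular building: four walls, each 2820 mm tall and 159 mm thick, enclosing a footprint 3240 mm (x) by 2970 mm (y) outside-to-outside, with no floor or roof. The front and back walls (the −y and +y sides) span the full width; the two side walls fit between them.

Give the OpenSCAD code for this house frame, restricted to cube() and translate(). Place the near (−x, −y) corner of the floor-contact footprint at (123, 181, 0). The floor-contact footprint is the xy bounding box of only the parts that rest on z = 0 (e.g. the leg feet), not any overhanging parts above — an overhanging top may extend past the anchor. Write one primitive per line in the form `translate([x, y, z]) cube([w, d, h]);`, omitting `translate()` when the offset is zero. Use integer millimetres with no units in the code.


translate([123, 181, 0]) cube([3240, 159, 2820]);
translate([123, 2992, 0]) cube([3240, 159, 2820]);
translate([123, 340, 0]) cube([159, 2652, 2820]);
translate([3204, 340, 0]) cube([159, 2652, 2820]);


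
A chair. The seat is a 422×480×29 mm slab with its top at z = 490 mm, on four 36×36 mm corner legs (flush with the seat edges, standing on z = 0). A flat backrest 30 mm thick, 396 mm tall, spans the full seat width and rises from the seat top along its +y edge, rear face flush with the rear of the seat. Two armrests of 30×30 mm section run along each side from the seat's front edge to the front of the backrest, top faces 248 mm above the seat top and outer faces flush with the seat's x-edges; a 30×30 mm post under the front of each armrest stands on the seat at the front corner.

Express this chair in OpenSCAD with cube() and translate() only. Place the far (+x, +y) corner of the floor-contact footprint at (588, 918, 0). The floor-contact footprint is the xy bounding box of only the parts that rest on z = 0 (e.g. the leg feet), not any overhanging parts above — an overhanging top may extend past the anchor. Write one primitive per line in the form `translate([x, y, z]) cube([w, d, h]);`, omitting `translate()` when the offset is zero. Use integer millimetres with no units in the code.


translate([166, 438, 461]) cube([422, 480, 29]);
translate([166, 438, 0]) cube([36, 36, 461]);
translate([552, 438, 0]) cube([36, 36, 461]);
translate([166, 882, 0]) cube([36, 36, 461]);
translate([552, 882, 0]) cube([36, 36, 461]);
translate([166, 888, 490]) cube([422, 30, 396]);
translate([166, 438, 708]) cube([30, 450, 30]);
translate([558, 438, 708]) cube([30, 450, 30]);
translate([166, 438, 490]) cube([30, 30, 218]);
translate([558, 438, 490]) cube([30, 30, 218]);


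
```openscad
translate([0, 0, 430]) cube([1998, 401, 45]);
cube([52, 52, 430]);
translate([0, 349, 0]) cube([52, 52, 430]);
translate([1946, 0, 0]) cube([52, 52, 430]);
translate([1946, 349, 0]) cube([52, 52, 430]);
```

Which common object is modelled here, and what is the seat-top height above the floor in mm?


A bench. The seat-top height is 475 mm.

A long slab on four corner posts — a bench. The slab sits at z = 430 with thickness 45, so the top is 430 + 45 = 475 mm.


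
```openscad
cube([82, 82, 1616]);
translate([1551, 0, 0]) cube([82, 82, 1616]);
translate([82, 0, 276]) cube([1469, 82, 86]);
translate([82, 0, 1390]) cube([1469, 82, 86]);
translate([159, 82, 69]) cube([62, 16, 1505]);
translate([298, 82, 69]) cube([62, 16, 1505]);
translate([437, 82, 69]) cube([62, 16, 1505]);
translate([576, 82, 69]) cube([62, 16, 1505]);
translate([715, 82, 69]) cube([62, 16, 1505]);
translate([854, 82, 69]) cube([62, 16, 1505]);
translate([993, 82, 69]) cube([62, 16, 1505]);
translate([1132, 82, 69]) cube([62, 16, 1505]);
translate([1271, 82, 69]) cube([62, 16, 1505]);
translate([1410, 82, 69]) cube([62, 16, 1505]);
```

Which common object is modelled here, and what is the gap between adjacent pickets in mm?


A fence section. The picket gap is 77 mm.

Two posts, two rails, 10 pickets — a fence section. Span 1469 mm holds 10 pickets of 62 mm with 11 equal gaps: ⌊(1469 − 10·62) / 11⌋ = 77 mm.


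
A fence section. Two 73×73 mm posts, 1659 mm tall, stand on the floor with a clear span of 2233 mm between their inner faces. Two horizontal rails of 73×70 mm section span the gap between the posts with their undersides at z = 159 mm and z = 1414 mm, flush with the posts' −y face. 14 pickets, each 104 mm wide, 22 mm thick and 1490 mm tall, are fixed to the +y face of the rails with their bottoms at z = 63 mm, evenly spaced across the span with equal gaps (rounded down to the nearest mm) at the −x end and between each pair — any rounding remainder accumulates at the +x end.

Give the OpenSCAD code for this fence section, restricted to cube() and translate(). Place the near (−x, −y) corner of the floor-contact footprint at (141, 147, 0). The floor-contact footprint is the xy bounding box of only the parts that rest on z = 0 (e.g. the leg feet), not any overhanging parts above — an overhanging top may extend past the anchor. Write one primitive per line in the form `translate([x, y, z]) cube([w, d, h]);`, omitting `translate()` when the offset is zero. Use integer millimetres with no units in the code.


translate([141, 147, 0]) cube([73, 73, 1659]);
translate([2447, 147, 0]) cube([73, 73, 1659]);
translate([214, 147, 159]) cube([2233, 73, 70]);
translate([214, 147, 1414]) cube([2233, 73, 70]);
translate([265, 220, 63]) cube([104, 22, 1490]);
translate([420, 220, 63]) cube([104, 22, 1490]);
translate([575, 220, 63]) cube([104, 22, 1490]);
translate([730, 220, 63]) cube([104, 22, 1490]);
translate([885, 220, 63]) cube([104, 22, 1490]);
translate([1040, 220, 63]) cube([104, 22, 1490]);
translate([1195, 220, 63]) cube([104, 22, 1490]);
translate([1350, 220, 63]) cube([104, 22, 1490]);
translate([1505, 220, 63]) cube([104, 22, 1490]);
translate([1660, 220, 63]) cube([104, 22, 1490]);
translate([1815, 220, 63]) cube([104, 22, 1490]);
translate([1970, 220, 63]) cube([104, 22, 1490]);
translate([2125, 220, 63]) cube([104, 22, 1490]);
translate([2280, 220, 63]) cube([104, 22, 1490]);


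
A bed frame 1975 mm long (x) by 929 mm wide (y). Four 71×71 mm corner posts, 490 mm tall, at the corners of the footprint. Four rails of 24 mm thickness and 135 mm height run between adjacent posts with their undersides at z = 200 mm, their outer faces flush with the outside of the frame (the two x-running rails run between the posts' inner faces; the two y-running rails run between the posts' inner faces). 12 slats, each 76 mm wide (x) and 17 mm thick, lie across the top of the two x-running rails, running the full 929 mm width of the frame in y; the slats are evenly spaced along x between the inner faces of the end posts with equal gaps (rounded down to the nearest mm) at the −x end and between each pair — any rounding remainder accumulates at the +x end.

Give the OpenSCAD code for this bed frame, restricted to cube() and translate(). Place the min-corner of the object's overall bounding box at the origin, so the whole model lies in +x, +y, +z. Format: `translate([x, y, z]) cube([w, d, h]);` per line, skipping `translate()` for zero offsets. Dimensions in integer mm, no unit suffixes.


cube([71, 71, 490]);
translate([0, 858, 0]) cube([71, 71, 490]);
translate([1904, 0, 0]) cube([71, 71, 490]);
translate([1904, 858, 0]) cube([71, 71, 490]);
translate([71, 0, 200]) cube([1833, 24, 135]);
translate([71, 905, 200]) cube([1833, 24, 135]);
translate([0, 71, 200]) cube([24, 787, 135]);
translate([1951, 71, 200]) cube([24, 787, 135]);
translate([141, 0, 335]) cube([76, 929, 17]);
translate([287, 0, 335]) cube([76, 929, 17]);
translate([433, 0, 335]) cube([76, 929, 17]);
translate([579, 0, 335]) cube([76, 929, 17]);
translate([725, 0, 335]) cube([76, 929, 17]);
translate([871, 0, 335]) cube([76, 929, 17]);
translate([1017, 0, 335]) cube([76, 929, 17]);
translate([1163, 0, 335]) cube([76, 929, 17]);
translate([1309, 0, 335]) cube([76, 929, 17]);
translate([1455, 0, 335]) cube([76, 929, 17]);
translate([1601, 0, 335]) cube([76, 929, 17]);
translate([1747, 0, 335]) cube([76, 929, 17]);


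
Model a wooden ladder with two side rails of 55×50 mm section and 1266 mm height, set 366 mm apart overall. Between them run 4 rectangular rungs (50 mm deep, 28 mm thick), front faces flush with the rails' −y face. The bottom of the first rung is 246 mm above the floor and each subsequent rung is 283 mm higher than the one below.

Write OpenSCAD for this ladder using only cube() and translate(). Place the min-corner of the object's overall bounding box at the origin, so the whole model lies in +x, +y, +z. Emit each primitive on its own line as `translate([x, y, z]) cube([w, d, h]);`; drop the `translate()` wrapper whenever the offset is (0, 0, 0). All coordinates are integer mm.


cube([55, 50, 1266]);
translate([311, 0, 0]) cube([55, 50, 1266]);
translate([55, 0, 246]) cube([256, 50, 28]);
translate([55, 0, 529]) cube([256, 50, 28]);
translate([55, 0, 812]) cube([256, 50, 28]);
translate([55, 0, 1095]) cube([256, 50, 28]);


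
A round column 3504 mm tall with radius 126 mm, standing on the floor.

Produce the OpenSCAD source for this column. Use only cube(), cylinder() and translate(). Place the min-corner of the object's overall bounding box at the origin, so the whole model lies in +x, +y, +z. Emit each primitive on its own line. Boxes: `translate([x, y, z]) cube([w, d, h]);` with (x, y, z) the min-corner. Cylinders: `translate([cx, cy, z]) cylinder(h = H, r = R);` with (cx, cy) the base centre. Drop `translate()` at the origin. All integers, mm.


translate([126, 126, 0]) cylinder(h = 3504, r = 126);


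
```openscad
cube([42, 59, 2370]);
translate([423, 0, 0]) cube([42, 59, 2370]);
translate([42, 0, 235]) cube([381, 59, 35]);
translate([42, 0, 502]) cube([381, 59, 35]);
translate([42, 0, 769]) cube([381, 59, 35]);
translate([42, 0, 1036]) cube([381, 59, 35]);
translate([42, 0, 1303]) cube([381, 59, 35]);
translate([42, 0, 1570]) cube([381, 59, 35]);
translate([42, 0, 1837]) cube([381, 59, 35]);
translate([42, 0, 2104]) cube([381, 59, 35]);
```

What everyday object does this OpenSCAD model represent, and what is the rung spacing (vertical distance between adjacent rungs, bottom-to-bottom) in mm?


A ladder. The rung spacing is 267 mm.

Two tall 42×59 posts with 8 short bars between them — a ladder. Adjacent rungs sit at z = 235 and z = 502, so the spacing is 502 − 235 = 267 mm.


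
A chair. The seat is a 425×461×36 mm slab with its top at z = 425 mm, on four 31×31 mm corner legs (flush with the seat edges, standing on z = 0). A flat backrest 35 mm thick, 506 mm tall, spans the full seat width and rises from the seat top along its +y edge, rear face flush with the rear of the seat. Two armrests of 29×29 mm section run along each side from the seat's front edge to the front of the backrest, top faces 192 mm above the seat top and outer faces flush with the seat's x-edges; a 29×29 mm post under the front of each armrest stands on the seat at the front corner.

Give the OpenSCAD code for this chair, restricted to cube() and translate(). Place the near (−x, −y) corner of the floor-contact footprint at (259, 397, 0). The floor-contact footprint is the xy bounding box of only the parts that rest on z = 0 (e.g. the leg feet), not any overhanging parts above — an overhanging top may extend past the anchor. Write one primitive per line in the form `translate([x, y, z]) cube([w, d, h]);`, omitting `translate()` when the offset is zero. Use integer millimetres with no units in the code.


translate([259, 397, 389]) cube([425, 461, 36]);
translate([259, 397, 0]) cube([31, 31, 389]);
translate([653, 397, 0]) cube([31, 31, 389]);
translate([259, 827, 0]) cube([31, 31, 389]);
translate([653, 827, 0]) cube([31, 31, 389]);
translate([259, 823, 425]) cube([425, 35, 506]);
translate([259, 397, 588]) cube([29, 426, 29]);
translate([655, 397, 588]) cube([29, 426, 29]);
translate([259, 397, 425]) cube([29, 29, 163]);
translate([655, 397, 425]) cube([29, 29, 163]);
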